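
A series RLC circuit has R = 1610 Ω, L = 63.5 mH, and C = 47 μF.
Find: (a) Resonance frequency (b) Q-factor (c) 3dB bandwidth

Step 1 — Resonance condition Im(Z)=0 gives ω₀ = 1/√(LC).
Step 2 — ω₀ = 1/√(0.0635·4.7e-05) = 578.8 rad/s.
Step 3 — f₀ = ω₀/(2π) = 92.13 Hz.
Step 4 — Series Q: Q = ω₀L/R = 578.8·0.0635/1610 = 0.02283.
Step 5 — 3dB bandwidth: Δω = ω₀/Q = 2.535e+04 rad/s; BW = Δω/(2π) = 4035 Hz.

(a) f₀ = 92.13 Hz  (b) Q = 0.02283  (c) BW = 4035 Hz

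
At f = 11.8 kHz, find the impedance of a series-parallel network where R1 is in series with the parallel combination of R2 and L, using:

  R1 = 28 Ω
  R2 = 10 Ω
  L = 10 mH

Step 1 — Angular frequency: ω = 2π·f = 2π·1.18e+04 = 7.414e+04 rad/s.
Step 2 — Component impedances:
  R1: Z = R = 28 Ω
  R2: Z = R = 10 Ω
  L: Z = jωL = j·7.414e+04·0.01 = 0 + j741.4 Ω
Step 3 — Parallel branch: R2 || L = 1/(1/R2 + 1/L) = 9.998 + j0.1349 Ω.
Step 4 — Series with R1: Z_total = R1 + (R2 || L) = 38 + j0.1349 Ω = 38∠0.2° Ω.

Z = 38 + j0.1349 Ω = 38∠0.2° Ω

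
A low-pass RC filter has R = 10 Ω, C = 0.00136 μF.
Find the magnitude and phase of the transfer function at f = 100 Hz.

Step 1 — Angular frequency: ω = 2π·100 = 628.3 rad/s.
Step 2 — Transfer function: H(jω) = 1/(1 + jωRC).
Step 3 — Denominator: 1 + jωRC = 1 + j·628.3·10·1.36e-09 = 1 + j8.545e-06.
Step 4 — H = 1 - j8.545e-06.
Step 5 — Magnitude: |H| = 1 (-0.0 dB); phase: φ = -0.0°.

|H| = 1 (-0.0 dB), φ = -0.0°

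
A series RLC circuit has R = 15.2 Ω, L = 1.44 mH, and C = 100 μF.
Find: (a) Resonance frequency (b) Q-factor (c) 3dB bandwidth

Step 1 — Resonance condition Im(Z)=0 gives ω₀ = 1/√(LC).
Step 2 — ω₀ = 1/√(0.00144·0.0001) = 2635 rad/s.
Step 3 — f₀ = ω₀/(2π) = 419.4 Hz.
Step 4 — Series Q: Q = ω₀L/R = 2635·0.00144/15.2 = 0.2497.
Step 5 — 3dB bandwidth: Δω = ω₀/Q = 1.056e+04 rad/s; BW = Δω/(2π) = 1680 Hz.

(a) f₀ = 419.4 Hz  (b) Q = 0.2497  (c) BW = 1680 Hz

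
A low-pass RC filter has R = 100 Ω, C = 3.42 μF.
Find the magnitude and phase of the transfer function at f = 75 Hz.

Step 1 — Angular frequency: ω = 2π·75 = 471.2 rad/s.
Step 2 — Transfer function: H(jω) = 1/(1 + jωRC).
Step 3 — Denominator: 1 + jωRC = 1 + j·471.2·100·3.42e-06 = 1 + j0.1612.
Step 4 — H = 0.9747 - j0.1571.
Step 5 — Magnitude: |H| = 0.9873 (-0.1 dB); phase: φ = -9.2°.

|H| = 0.9873 (-0.1 dB), φ = -9.2°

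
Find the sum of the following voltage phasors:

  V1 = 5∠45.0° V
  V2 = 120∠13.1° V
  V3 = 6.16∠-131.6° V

Step 1 — Convert each phasor to rectangular form:
  V1 = 5·(cos(45.0°) + j·sin(45.0°)) = 3.536 + j3.536 V
  V2 = 120·(cos(13.1°) + j·sin(13.1°)) = 116.9 + j27.2 V
  V3 = 6.16·(cos(-131.6°) + j·sin(-131.6°)) = -4.09 - j4.606 V
Step 2 — Sum components: V_total = 116.3 + j26.13 V.
Step 3 — Convert to polar: |V_total| = 119.2 V, ∠V_total = 12.7°.

V_total = 119.2∠12.7° V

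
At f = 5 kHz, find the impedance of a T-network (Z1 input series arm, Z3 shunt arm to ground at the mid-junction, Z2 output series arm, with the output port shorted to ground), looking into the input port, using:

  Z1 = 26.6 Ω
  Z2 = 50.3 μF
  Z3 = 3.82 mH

Step 1 — Angular frequency: ω = 2π·f = 2π·5000 = 3.142e+04 rad/s.
Step 2 — Component impedances:
  Z1: Z = R = 26.6 Ω
  Z2: Z = 1/(jωC) = -j/(ω·C) = 0 - j0.6328 Ω
  Z3: Z = jωL = j·3.142e+04·0.00382 = 0 + j120 Ω
Step 3 — With the output port shorted to ground, the output series arm Z2 runs from the junction to ground; the shunt arm Z3 also runs from the junction to ground. They appear in parallel: Z3 || Z2 = 0 - j0.6362 Ω.
Step 4 — Series with input arm Z1: Z_in = Z1 + (Z3 || Z2) = 26.6 - j0.6362 Ω = 26.61∠-1.4° Ω.

Z = 26.6 - j0.6362 Ω = 26.61∠-1.4° Ω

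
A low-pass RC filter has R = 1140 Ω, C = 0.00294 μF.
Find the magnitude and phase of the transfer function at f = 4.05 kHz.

Step 1 — Angular frequency: ω = 2π·4050 = 2.545e+04 rad/s.
Step 2 — Transfer function: H(jω) = 1/(1 + jωRC).
Step 3 — Denominator: 1 + jωRC = 1 + j·2.545e+04·1140·2.94e-09 = 1 + j0.08529.
Step 4 — H = 0.9928 - j0.08467.
Step 5 — Magnitude: |H| = 0.9964 (-0.0 dB); phase: φ = -4.9°.

|H| = 0.9964 (-0.0 dB), φ = -4.9°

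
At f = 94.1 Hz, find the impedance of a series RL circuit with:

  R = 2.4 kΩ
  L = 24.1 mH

Step 1 — Angular frequency: ω = 2π·f = 2π·94.1 = 591.2 rad/s.
Step 2 — Component impedances:
  R: Z = R = 2400 Ω
  L: Z = jωL = j·591.2·0.0241 = 0 + j14.25 Ω
Step 3 — Series combination: Z_total = R + L = 2400 + j14.25 Ω = 2400∠0.3° Ω.

Z = 2400 + j14.25 Ω = 2400∠0.3° Ω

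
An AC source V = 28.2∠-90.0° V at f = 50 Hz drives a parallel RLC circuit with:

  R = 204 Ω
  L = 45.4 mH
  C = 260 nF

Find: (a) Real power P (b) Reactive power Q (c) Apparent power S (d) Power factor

Step 1 — Angular frequency: ω = 2π·f = 2π·50 = 314.2 rad/s.
Step 2 — Component impedances:
  R: Z = R = 204 Ω
  L: Z = jωL = j·314.2·0.0454 = 0 + j14.26 Ω
  C: Z = 1/(jωC) = -j/(ω·C) = 0 - j1.224e+04 Ω
Step 3 — Parallel combination: 1/Z_total = 1/R + 1/L + 1/C; Z_total = 0.9947 + j14.21 Ω = 14.24∠86.0° Ω.
Step 4 — Source phasor: V = 28.2∠-90.0° V = 0 - j28.2 V.
Step 5 — Current: I = V / Z = -1.975 - j0.1382 A = 1.98∠-176.0° A.
Step 6 — Complex power: S = V·I* = 3.898 + j55.69 VA.
Step 7 — Real power: P = Re(S) = 3.898 W.
Step 8 — Reactive power: Q = Im(S) = 55.69 VAR.
Step 9 — Apparent power: |S| = 55.83 VA.
Step 10 — Power factor: PF = P/|S| = 0.06983 (lagging).

(a) P = 3.898 W  (b) Q = 55.69 VAR  (c) S = 55.83 VA  (d) PF = 0.06983 (lagging)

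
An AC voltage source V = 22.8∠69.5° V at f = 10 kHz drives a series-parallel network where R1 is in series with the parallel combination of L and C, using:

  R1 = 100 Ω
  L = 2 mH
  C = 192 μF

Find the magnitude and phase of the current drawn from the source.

Step 1 — Angular frequency: ω = 2π·f = 2π·1e+04 = 6.283e+04 rad/s.
Step 2 — Component impedances:
  R1: Z = R = 100 Ω
  L: Z = jωL = j·6.283e+04·0.002 = 0 + j125.7 Ω
  C: Z = 1/(jωC) = -j/(ω·C) = 0 - j0.08289 Ω
Step 3 — Parallel branch: L || C = 1/(1/L + 1/C) = 0 - j0.08295 Ω.
Step 4 — Series with R1: Z_total = R1 + (L || C) = 100 - j0.08295 Ω = 100∠-0.0° Ω.
Step 5 — Source phasor: V = 22.8∠69.5° V = 7.985 + j21.36 V.
Step 6 — Ohm's law: I = V / Z_total = (7.985 + j21.36) / (100 - j0.08295) = 0.07967 + j0.2136 A.
Step 7 — Convert to polar: |I| = 0.228 A, ∠I = 69.5°.

I = 0.228∠69.5° A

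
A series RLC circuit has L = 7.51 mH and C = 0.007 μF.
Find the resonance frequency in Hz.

Step 1 — Resonance condition Im(Z)=0 gives ω₀ = 1/√(LC).
Step 2 — ω₀ = 1/√(0.00751·7e-09) = 1.379e+05 rad/s.
Step 3 — f₀ = ω₀/(2π) = 2.195e+04 Hz.

f₀ = 2.195e+04 Hz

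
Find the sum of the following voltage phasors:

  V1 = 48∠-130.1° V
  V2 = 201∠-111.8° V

Step 1 — Convert each phasor to rectangular form:
  V1 = 48·(cos(-130.1°) + j·sin(-130.1°)) = -30.92 - j36.72 V
  V2 = 201·(cos(-111.8°) + j·sin(-111.8°)) = -74.64 - j186.6 V
Step 2 — Sum components: V_total = -105.6 - j223.3 V.
Step 3 — Convert to polar: |V_total| = 247 V, ∠V_total = -115.3°.

V_total = 247∠-115.3° V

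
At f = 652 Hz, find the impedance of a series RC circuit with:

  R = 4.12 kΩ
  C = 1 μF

Step 1 — Angular frequency: ω = 2π·f = 2π·652 = 4097 rad/s.
Step 2 — Component impedances:
  R: Z = R = 4120 Ω
  C: Z = 1/(jωC) = -j/(ω·C) = 0 - j244.1 Ω
Step 3 — Series combination: Z_total = R + C = 4120 - j244.1 Ω = 4127∠-3.4° Ω.

Z = 4120 - j244.1 Ω = 4127∠-3.4° Ω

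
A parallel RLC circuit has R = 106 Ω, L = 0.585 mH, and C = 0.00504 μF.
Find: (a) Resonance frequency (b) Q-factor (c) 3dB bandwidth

Step 1 — Resonance: ω₀ = 1/√(LC) = 1/√(0.000585·5.04e-09) = 5.824e+05 rad/s.
Step 2 — f₀ = ω₀/(2π) = 9.269e+04 Hz.
Step 3 — Parallel Q: Q = R/(ω₀L) = 106/(5.824e+05·0.000585) = 0.3111.
Step 4 — Bandwidth: Δω = ω₀/Q = 1.872e+06 rad/s; BW = Δω/(2π) = 2.979e+05 Hz.

(a) f₀ = 9.269e+04 Hz  (b) Q = 0.3111  (c) BW = 2.979e+05 Hz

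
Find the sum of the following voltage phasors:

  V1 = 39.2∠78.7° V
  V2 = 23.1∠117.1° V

Step 1 — Convert each phasor to rectangular form:
  V1 = 39.2·(cos(78.7°) + j·sin(78.7°)) = 7.681 + j38.44 V
  V2 = 23.1·(cos(117.1°) + j·sin(117.1°)) = -10.52 + j20.56 V
Step 2 — Sum components: V_total = -2.842 + j59 V.
Step 3 — Convert to polar: |V_total| = 59.07 V, ∠V_total = 92.8°.

V_total = 59.07∠92.8° V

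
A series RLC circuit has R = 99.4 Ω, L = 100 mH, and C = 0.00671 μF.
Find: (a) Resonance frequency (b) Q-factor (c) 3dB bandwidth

Step 1 — Resonance: ω₀ = 1/√(LC) = 1/√(0.1·6.71e-09) = 3.86e+04 rad/s.
Step 2 — f₀ = ω₀/(2π) = 6144 Hz.
Step 3 — Series Q: Q = ω₀L/R = 3.86e+04·0.1/99.4 = 38.84.
Step 4 — Bandwidth: Δω = ω₀/Q = 994 rad/s; BW = Δω/(2π) = 158.2 Hz.

(a) f₀ = 6144 Hz  (b) Q = 38.84  (c) BW = 158.2 Hz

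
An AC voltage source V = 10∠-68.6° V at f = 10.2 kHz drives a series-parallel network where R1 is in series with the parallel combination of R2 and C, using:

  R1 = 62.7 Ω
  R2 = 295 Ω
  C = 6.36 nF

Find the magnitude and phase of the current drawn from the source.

Step 1 — Angular frequency: ω = 2π·f = 2π·1.02e+04 = 6.409e+04 rad/s.
Step 2 — Component impedances:
  R1: Z = R = 62.7 Ω
  R2: Z = R = 295 Ω
  C: Z = 1/(jωC) = -j/(ω·C) = 0 - j2453 Ω
Step 3 — Parallel branch: R2 || C = 1/(1/R2 + 1/C) = 290.8 - j34.97 Ω.
Step 4 — Series with R1: Z_total = R1 + (R2 || C) = 353.5 - j34.97 Ω = 355.2∠-5.6° Ω.
Step 5 — Source phasor: V = 10∠-68.6° V = 3.649 - j9.311 V.
Step 6 — Ohm's law: I = V / Z_total = (3.649 - j9.311) / (353.5 - j34.97) = 0.0128 - j0.02507 A.
Step 7 — Convert to polar: |I| = 0.02815 A, ∠I = -63.0°.

I = 0.02815∠-63.0° A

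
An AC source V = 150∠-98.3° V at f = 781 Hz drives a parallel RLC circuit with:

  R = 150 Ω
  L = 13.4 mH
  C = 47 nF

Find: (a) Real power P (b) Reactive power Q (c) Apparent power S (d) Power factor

Step 1 — Angular frequency: ω = 2π·f = 2π·781 = 4907 rad/s.
Step 2 — Component impedances:
  R: Z = R = 150 Ω
  L: Z = jωL = j·4907·0.0134 = 0 + j65.76 Ω
  C: Z = 1/(jωC) = -j/(ω·C) = 0 - j4336 Ω
Step 3 — Parallel combination: 1/Z_total = 1/R + 1/L + 1/C; Z_total = 24.81 + j55.73 Ω = 61∠66.0° Ω.
Step 4 — Source phasor: V = 150∠-98.3° V = -21.65 - j148.4 V.
Step 5 — Current: I = V / Z = -2.367 - j0.6652 A = 2.459∠-164.3° A.
Step 6 — Complex power: S = V·I* = 150 + j337 VA.
Step 7 — Real power: P = Re(S) = 150 W.
Step 8 — Reactive power: Q = Im(S) = 337 VAR.
Step 9 — Apparent power: |S| = 368.9 VA.
Step 10 — Power factor: PF = P/|S| = 0.4067 (lagging).

(a) P = 150 W  (b) Q = 337 VAR  (c) S = 368.9 VA  (d) PF = 0.4067 (lagging)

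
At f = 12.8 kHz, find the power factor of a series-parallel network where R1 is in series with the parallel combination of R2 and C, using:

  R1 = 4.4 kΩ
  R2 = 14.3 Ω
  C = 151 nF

Step 1 — Angular frequency: ω = 2π·f = 2π·1.28e+04 = 8.042e+04 rad/s.
Step 2 — Component impedances:
  R1: Z = R = 4400 Ω
  R2: Z = R = 14.3 Ω
  C: Z = 1/(jωC) = -j/(ω·C) = 0 - j82.34 Ω
Step 3 — Parallel branch: R2 || C = 1/(1/R2 + 1/C) = 13.88 - j2.411 Ω.
Step 4 — Series with R1: Z_total = R1 + (R2 || C) = 4414 - j2.411 Ω = 4414∠-0.0° Ω.
Step 5 — Power factor: PF = cos(φ) = Re(Z)/|Z| = 4414/4414 = 1.
Step 6 — Type: Im(Z) = -2.411 ⇒ leading (phase φ = -0.0°).

PF = 1 (leading, φ = -0.0°)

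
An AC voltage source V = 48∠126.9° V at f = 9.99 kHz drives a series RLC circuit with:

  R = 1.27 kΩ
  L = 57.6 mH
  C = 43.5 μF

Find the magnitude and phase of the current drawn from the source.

Step 1 — Angular frequency: ω = 2π·f = 2π·9990 = 6.277e+04 rad/s.
Step 2 — Component impedances:
  R: Z = R = 1270 Ω
  L: Z = jωL = j·6.277e+04·0.0576 = 0 + j3615 Ω
  C: Z = 1/(jωC) = -j/(ω·C) = 0 - j0.3662 Ω
Step 3 — Series combination: Z_total = R + L + C = 1270 + j3615 Ω = 3832∠70.6° Ω.
Step 4 — Source phasor: V = 48∠126.9° V = -28.82 + j38.38 V.
Step 5 — Ohm's law: I = V / Z_total = (-28.82 + j38.38) / (1270 + j3615) = 0.006958 + j0.01042 A.
Step 6 — Convert to polar: |I| = 0.01253 A, ∠I = 56.3°.

I = 0.01253∠56.3° A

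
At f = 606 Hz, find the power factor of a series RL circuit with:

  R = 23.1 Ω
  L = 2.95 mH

Step 1 — Angular frequency: ω = 2π·f = 2π·606 = 3808 rad/s.
Step 2 — Component impedances:
  R: Z = R = 23.1 Ω
  L: Z = jωL = j·3808·0.00295 = 0 + j11.23 Ω
Step 3 — Series combination: Z_total = R + L = 23.1 + j11.23 Ω = 25.69∠25.9° Ω.
Step 4 — Power factor: PF = cos(φ) = Re(Z)/|Z| = 23.1/25.686 = 0.8993.
Step 5 — Type: Im(Z) = 11.23 ⇒ lagging (phase φ = 25.9°).

PF = 0.8993 (lagging, φ = 25.9°)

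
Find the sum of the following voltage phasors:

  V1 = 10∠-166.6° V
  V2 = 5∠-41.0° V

Step 1 — Convert each phasor to rectangular form:
  V1 = 10·(cos(-166.6°) + j·sin(-166.6°)) = -9.728 - j2.317 V
  V2 = 5·(cos(-41.0°) + j·sin(-41.0°)) = 3.774 - j3.28 V
Step 2 — Sum components: V_total = -5.954 - j5.598 V.
Step 3 — Convert to polar: |V_total| = 8.172 V, ∠V_total = -136.8°.

V_total = 8.172∠-136.8° V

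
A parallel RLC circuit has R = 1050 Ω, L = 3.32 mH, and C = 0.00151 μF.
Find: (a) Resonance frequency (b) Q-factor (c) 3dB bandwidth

Step 1 — Resonance: ω₀ = 1/√(LC) = 1/√(0.00332·1.51e-09) = 4.466e+05 rad/s.
Step 2 — f₀ = ω₀/(2π) = 7.108e+04 Hz.
Step 3 — Parallel Q: Q = R/(ω₀L) = 1050/(4.466e+05·0.00332) = 0.7081.
Step 4 — Bandwidth: Δω = ω₀/Q = 6.307e+05 rad/s; BW = Δω/(2π) = 1.004e+05 Hz.

(a) f₀ = 7.108e+04 Hz  (b) Q = 0.7081  (c) BW = 1.004e+05 Hz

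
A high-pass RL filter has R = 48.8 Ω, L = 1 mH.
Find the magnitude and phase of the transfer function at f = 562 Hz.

Step 1 — Angular frequency: ω = 2π·562 = 3531 rad/s.
Step 2 — Transfer function: H(jω) = jωL/(R + jωL).
Step 3 — Numerator jωL = j·3.531; denominator R + jωL = 48.8 + j3.531.
Step 4 — H = 0.005209 + j0.07198.
Step 5 — Magnitude: |H| = 0.07217 (-22.8 dB); phase: φ = 85.9°.

|H| = 0.07217 (-22.8 dB), φ = 85.9°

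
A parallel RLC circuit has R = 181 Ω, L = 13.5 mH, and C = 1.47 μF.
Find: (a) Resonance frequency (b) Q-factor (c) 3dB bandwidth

Step 1 — Resonance: ω₀ = 1/√(LC) = 1/√(0.0135·1.47e-06) = 7099 rad/s.
Step 2 — f₀ = ω₀/(2π) = 1130 Hz.
Step 3 — Parallel Q: Q = R/(ω₀L) = 181/(7099·0.0135) = 1.889.
Step 4 — Bandwidth: Δω = ω₀/Q = 3758 rad/s; BW = Δω/(2π) = 598.2 Hz.

(a) f₀ = 1130 Hz  (b) Q = 1.889  (c) BW = 598.2 Hz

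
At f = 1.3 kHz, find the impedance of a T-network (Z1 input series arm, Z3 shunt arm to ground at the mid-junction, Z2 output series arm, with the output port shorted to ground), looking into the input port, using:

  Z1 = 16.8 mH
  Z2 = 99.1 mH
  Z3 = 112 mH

Step 1 — Angular frequency: ω = 2π·f = 2π·1300 = 8168 rad/s.
Step 2 — Component impedances:
  Z1: Z = jωL = j·8168·0.0168 = 0 + j137.2 Ω
  Z2: Z = jωL = j·8168·0.0991 = 0 + j809.5 Ω
  Z3: Z = jωL = j·8168·0.112 = 0 + j914.8 Ω
Step 3 — With the output port shorted to ground, the output series arm Z2 runs from the junction to ground; the shunt arm Z3 also runs from the junction to ground. They appear in parallel: Z3 || Z2 = 0 + j429.5 Ω.
Step 4 — Series with input arm Z1: Z_in = Z1 + (Z3 || Z2) = 0 + j566.7 Ω = 566.7∠90.0° Ω.

Z = 0 + j566.7 Ω = 566.7∠90.0° Ω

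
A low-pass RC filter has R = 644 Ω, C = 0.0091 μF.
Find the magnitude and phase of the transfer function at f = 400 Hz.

Step 1 — Angular frequency: ω = 2π·400 = 2513 rad/s.
Step 2 — Transfer function: H(jω) = 1/(1 + jωRC).
Step 3 — Denominator: 1 + jωRC = 1 + j·2513·644·9.1e-09 = 1 + j0.01473.
Step 4 — H = 0.9998 - j0.01473.
Step 5 — Magnitude: |H| = 0.9999 (-0.0 dB); phase: φ = -0.8°.

|H| = 0.9999 (-0.0 dB), φ = -0.8°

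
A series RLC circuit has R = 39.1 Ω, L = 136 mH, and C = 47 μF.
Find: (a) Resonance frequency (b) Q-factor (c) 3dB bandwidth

Step 1 — Resonance condition Im(Z)=0 gives ω₀ = 1/√(LC).
Step 2 — ω₀ = 1/√(0.136·4.7e-05) = 395.5 rad/s.
Step 3 — f₀ = ω₀/(2π) = 62.95 Hz.
Step 4 — Series Q: Q = ω₀L/R = 395.5·0.136/39.1 = 1.376.
Step 5 — 3dB bandwidth: Δω = ω₀/Q = 287.5 rad/s; BW = Δω/(2π) = 45.76 Hz.

(a) f₀ = 62.95 Hz  (b) Q = 1.376  (c) BW = 45.76 Hz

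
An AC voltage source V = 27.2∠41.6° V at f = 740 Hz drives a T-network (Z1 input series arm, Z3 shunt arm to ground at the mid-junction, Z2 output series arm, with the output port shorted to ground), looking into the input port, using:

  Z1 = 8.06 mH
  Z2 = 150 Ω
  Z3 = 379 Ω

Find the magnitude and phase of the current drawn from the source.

Step 1 — Angular frequency: ω = 2π·f = 2π·740 = 4650 rad/s.
Step 2 — Component impedances:
  Z1: Z = jωL = j·4650·0.00806 = 0 + j37.48 Ω
  Z2: Z = R = 150 Ω
  Z3: Z = R = 379 Ω
Step 3 — With the output port shorted to ground, the output series arm Z2 runs from the junction to ground; the shunt arm Z3 also runs from the junction to ground. They appear in parallel: Z3 || Z2 = 107.5 Ω.
Step 4 — Series with input arm Z1: Z_in = Z1 + (Z3 || Z2) = 107.5 + j37.48 Ω = 113.8∠19.2° Ω.
Step 5 — Source phasor: V = 27.2∠41.6° V = 20.34 + j18.06 V.
Step 6 — Ohm's law: I = V / Z_total = (20.34 + j18.06) / (107.5 + j37.48) = 0.221 + j0.09098 A.
Step 7 — Convert to polar: |I| = 0.239 A, ∠I = 22.4°.

I = 0.239∠22.4° A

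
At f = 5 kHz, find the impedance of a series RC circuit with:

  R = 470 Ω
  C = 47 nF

Step 1 — Angular frequency: ω = 2π·f = 2π·5000 = 3.142e+04 rad/s.
Step 2 — Component impedances:
  R: Z = R = 470 Ω
  C: Z = 1/(jωC) = -j/(ω·C) = 0 - j677.3 Ω
Step 3 — Series combination: Z_total = R + C = 470 - j677.3 Ω = 824.4∠-55.2° Ω.

Z = 470 - j677.3 Ω = 824.4∠-55.2° Ω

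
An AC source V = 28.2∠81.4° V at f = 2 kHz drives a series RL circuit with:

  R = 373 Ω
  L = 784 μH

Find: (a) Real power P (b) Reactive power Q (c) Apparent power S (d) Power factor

Step 1 — Angular frequency: ω = 2π·f = 2π·2000 = 1.257e+04 rad/s.
Step 2 — Component impedances:
  R: Z = R = 373 Ω
  L: Z = jωL = j·1.257e+04·0.000784 = 0 + j9.852 Ω
Step 3 — Series combination: Z_total = R + L = 373 + j9.852 Ω = 373.1∠1.5° Ω.
Step 4 — Source phasor: V = 28.2∠81.4° V = 4.217 + j27.88 V.
Step 5 — Current: I = V / Z = 0.01327 + j0.0744 A = 0.07558∠79.9° A.
Step 6 — Complex power: S = V·I* = 2.131 + j0.05627 VA.
Step 7 — Real power: P = Re(S) = 2.131 W.
Step 8 — Reactive power: Q = Im(S) = 0.05627 VAR.
Step 9 — Apparent power: |S| = 2.131 VA.
Step 10 — Power factor: PF = P/|S| = 0.9997 (lagging).

(a) P = 2.131 W  (b) Q = 0.05627 VAR  (c) S = 2.131 VA  (d) PF = 0.9997 (lagging)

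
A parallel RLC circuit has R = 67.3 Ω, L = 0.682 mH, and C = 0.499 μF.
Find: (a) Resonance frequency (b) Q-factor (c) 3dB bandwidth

Step 1 — Resonance: ω₀ = 1/√(LC) = 1/√(0.000682·4.99e-07) = 5.421e+04 rad/s.
Step 2 — f₀ = ω₀/(2π) = 8627 Hz.
Step 3 — Parallel Q: Q = R/(ω₀L) = 67.3/(5.421e+04·0.000682) = 1.82.
Step 4 — Bandwidth: Δω = ω₀/Q = 2.978e+04 rad/s; BW = Δω/(2π) = 4739 Hz.

(a) f₀ = 8627 Hz  (b) Q = 1.82  (c) BW = 4739 Hz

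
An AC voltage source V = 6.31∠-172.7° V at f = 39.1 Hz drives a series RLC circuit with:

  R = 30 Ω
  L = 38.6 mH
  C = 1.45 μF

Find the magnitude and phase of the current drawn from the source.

Step 1 — Angular frequency: ω = 2π·f = 2π·39.1 = 245.7 rad/s.
Step 2 — Component impedances:
  R: Z = R = 30 Ω
  L: Z = jωL = j·245.7·0.0386 = 0 + j9.483 Ω
  C: Z = 1/(jωC) = -j/(ω·C) = 0 - j2807 Ω
Step 3 — Series combination: Z_total = R + L + C = 30 - j2798 Ω = 2798∠-89.4° Ω.
Step 4 — Source phasor: V = 6.31∠-172.7° V = -6.259 - j0.8018 V.
Step 5 — Ohm's law: I = V / Z_total = (-6.259 - j0.8018) / (30 - j2798) = 0.0002626 - j0.00224 A.
Step 6 — Convert to polar: |I| = 0.002255 A, ∠I = -83.3°.

I = 0.002255∠-83.3° A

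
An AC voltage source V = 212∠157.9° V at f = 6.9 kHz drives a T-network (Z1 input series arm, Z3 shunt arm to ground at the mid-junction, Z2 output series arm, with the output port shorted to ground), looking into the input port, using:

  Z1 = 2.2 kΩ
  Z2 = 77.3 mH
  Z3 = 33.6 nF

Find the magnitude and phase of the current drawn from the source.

Step 1 — Angular frequency: ω = 2π·f = 2π·6900 = 4.335e+04 rad/s.
Step 2 — Component impedances:
  Z1: Z = R = 2200 Ω
  Z2: Z = jωL = j·4.335e+04·0.0773 = 0 + j3351 Ω
  Z3: Z = 1/(jωC) = -j/(ω·C) = 0 - j686.5 Ω
Step 3 — With the output port shorted to ground, the output series arm Z2 runs from the junction to ground; the shunt arm Z3 also runs from the junction to ground. They appear in parallel: Z3 || Z2 = 0 - j863.3 Ω.
Step 4 — Series with input arm Z1: Z_in = Z1 + (Z3 || Z2) = 2200 - j863.3 Ω = 2363∠-21.4° Ω.
Step 5 — Source phasor: V = 212∠157.9° V = -196.4 + j79.76 V.
Step 6 — Ohm's law: I = V / Z_total = (-196.4 + j79.76) / (2200 - j863.3) = -0.0897 + j0.001055 A.
Step 7 — Convert to polar: |I| = 0.0897 A, ∠I = 179.3°.

I = 0.0897∠179.3° A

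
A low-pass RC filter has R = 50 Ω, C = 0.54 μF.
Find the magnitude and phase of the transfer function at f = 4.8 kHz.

Step 1 — Angular frequency: ω = 2π·4800 = 3.016e+04 rad/s.
Step 2 — Transfer function: H(jω) = 1/(1 + jωRC).
Step 3 — Denominator: 1 + jωRC = 1 + j·3.016e+04·50·5.4e-07 = 1 + j0.8143.
Step 4 — H = 0.6013 - j0.4896.
Step 5 — Magnitude: |H| = 0.7754 (-2.2 dB); phase: φ = -39.2°.

|H| = 0.7754 (-2.2 dB), φ = -39.2°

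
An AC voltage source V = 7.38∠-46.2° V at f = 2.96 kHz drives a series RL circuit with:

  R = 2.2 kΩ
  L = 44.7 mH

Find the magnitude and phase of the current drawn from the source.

Step 1 — Angular frequency: ω = 2π·f = 2π·2960 = 1.86e+04 rad/s.
Step 2 — Component impedances:
  R: Z = R = 2200 Ω
  L: Z = jωL = j·1.86e+04·0.0447 = 0 + j831.3 Ω
Step 3 — Series combination: Z_total = R + L = 2200 + j831.3 Ω = 2352∠20.7° Ω.
Step 4 — Source phasor: V = 7.38∠-46.2° V = 5.108 - j5.327 V.
Step 5 — Ohm's law: I = V / Z_total = (5.108 - j5.327) / (2200 + j831.3) = 0.001231 - j0.002886 A.
Step 6 — Convert to polar: |I| = 0.003138 A, ∠I = -66.9°.

I = 0.003138∠-66.9° A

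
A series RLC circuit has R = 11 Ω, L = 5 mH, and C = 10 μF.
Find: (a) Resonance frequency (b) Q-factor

Step 1 — Resonance condition Im(Z)=0 gives ω₀ = 1/√(LC).
Step 2 — ω₀ = 1/√(0.005·1e-05) = 4472 rad/s.
Step 3 — f₀ = ω₀/(2π) = 711.8 Hz.
Step 4 — Series Q: Q = ω₀L/R = 4472·0.005/11 = 2.033.

(a) f₀ = 711.8 Hz  (b) Q = 2.033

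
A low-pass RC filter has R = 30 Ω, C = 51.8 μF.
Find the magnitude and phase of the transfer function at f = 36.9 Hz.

Step 1 — Angular frequency: ω = 2π·36.9 = 231.8 rad/s.
Step 2 — Transfer function: H(jω) = 1/(1 + jωRC).
Step 3 — Denominator: 1 + jωRC = 1 + j·231.8·30·5.18e-05 = 1 + j0.3603.
Step 4 — H = 0.8851 - j0.3189.
Step 5 — Magnitude: |H| = 0.9408 (-0.5 dB); phase: φ = -19.8°.

|H| = 0.9408 (-0.5 dB), φ = -19.8°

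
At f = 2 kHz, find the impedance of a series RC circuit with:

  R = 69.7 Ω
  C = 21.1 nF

Step 1 — Angular frequency: ω = 2π·f = 2π·2000 = 1.257e+04 rad/s.
Step 2 — Component impedances:
  R: Z = R = 69.7 Ω
  C: Z = 1/(jωC) = -j/(ω·C) = 0 - j3771 Ω
Step 3 — Series combination: Z_total = R + C = 69.7 - j3771 Ω = 3772∠-88.9° Ω.

Z = 69.7 - j3771 Ω = 3772∠-88.9° Ω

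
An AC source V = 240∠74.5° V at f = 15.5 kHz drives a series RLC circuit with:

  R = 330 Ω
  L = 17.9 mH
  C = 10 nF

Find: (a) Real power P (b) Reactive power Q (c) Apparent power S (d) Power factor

Step 1 — Angular frequency: ω = 2π·f = 2π·1.55e+04 = 9.739e+04 rad/s.
Step 2 — Component impedances:
  R: Z = R = 330 Ω
  L: Z = jωL = j·9.739e+04·0.0179 = 0 + j1743 Ω
  C: Z = 1/(jωC) = -j/(ω·C) = 0 - j1027 Ω
Step 3 — Series combination: Z_total = R + L + C = 330 + j716.5 Ω = 788.8∠65.3° Ω.
Step 4 — Source phasor: V = 240∠74.5° V = 64.14 + j231.3 V.
Step 5 — Current: I = V / Z = 0.3003 + j0.04881 A = 0.3043∠9.2° A.
Step 6 — Complex power: S = V·I* = 30.55 + j66.32 VA.
Step 7 — Real power: P = Re(S) = 30.55 W.
Step 8 — Reactive power: Q = Im(S) = 66.32 VAR.
Step 9 — Apparent power: |S| = 73.02 VA.
Step 10 — Power factor: PF = P/|S| = 0.4184 (lagging).

(a) P = 30.55 W  (b) Q = 66.32 VAR  (c) S = 73.02 VA  (d) PF = 0.4184 (lagging)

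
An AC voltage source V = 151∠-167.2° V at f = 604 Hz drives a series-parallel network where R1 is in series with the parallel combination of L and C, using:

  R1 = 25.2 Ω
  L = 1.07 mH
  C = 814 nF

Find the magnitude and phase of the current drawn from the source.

Step 1 — Angular frequency: ω = 2π·f = 2π·604 = 3795 rad/s.
Step 2 — Component impedances:
  R1: Z = R = 25.2 Ω
  L: Z = jωL = j·3795·0.00107 = 0 + j4.061 Ω
  C: Z = 1/(jωC) = -j/(ω·C) = 0 - j323.7 Ω
Step 3 — Parallel branch: L || C = 1/(1/L + 1/C) = 0 + j4.112 Ω.
Step 4 — Series with R1: Z_total = R1 + (L || C) = 25.2 + j4.112 Ω = 25.53∠9.3° Ω.
Step 5 — Source phasor: V = 151∠-167.2° V = -147.2 - j33.45 V.
Step 6 — Ohm's law: I = V / Z_total = (-147.2 - j33.45) / (25.2 + j4.112) = -5.903 - j0.3643 A.
Step 7 — Convert to polar: |I| = 5.914 A, ∠I = -176.5°.

I = 5.914∠-176.5° A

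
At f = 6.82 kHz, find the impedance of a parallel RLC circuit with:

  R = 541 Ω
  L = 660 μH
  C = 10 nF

Step 1 — Angular frequency: ω = 2π·f = 2π·6820 = 4.285e+04 rad/s.
Step 2 — Component impedances:
  R: Z = R = 541 Ω
  L: Z = jωL = j·4.285e+04·0.00066 = 0 + j28.28 Ω
  C: Z = 1/(jωC) = -j/(ω·C) = 0 - j2334 Ω
Step 3 — Parallel combination: 1/Z_total = 1/R + 1/L + 1/C; Z_total = 1.511 + j28.55 Ω = 28.59∠87.0° Ω.

Z = 1.511 + j28.55 Ω = 28.59∠87.0° Ω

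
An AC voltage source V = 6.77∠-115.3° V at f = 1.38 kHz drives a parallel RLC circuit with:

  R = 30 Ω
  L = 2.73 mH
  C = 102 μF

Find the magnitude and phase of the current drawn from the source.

Step 1 — Angular frequency: ω = 2π·f = 2π·1380 = 8671 rad/s.
Step 2 — Component impedances:
  R: Z = R = 30 Ω
  L: Z = jωL = j·8671·0.00273 = 0 + j23.67 Ω
  C: Z = 1/(jωC) = -j/(ω·C) = 0 - j1.131 Ω
Step 3 — Parallel combination: 1/Z_total = 1/R + 1/L + 1/C; Z_total = 0.04692 - j1.186 Ω = 1.186∠-87.7° Ω.
Step 4 — Source phasor: V = 6.77∠-115.3° V = -2.893 - j6.121 V.
Step 5 — Ohm's law: I = V / Z_total = (-2.893 - j6.121) / (0.04692 - j1.186) = 5.058 - j2.641 A.
Step 6 — Convert to polar: |I| = 5.706 A, ∠I = -27.6°.

I = 5.706∠-27.6° A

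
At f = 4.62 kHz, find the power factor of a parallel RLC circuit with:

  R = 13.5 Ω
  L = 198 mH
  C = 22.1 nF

Step 1 — Angular frequency: ω = 2π·f = 2π·4620 = 2.903e+04 rad/s.
Step 2 — Component impedances:
  R: Z = R = 13.5 Ω
  L: Z = jωL = j·2.903e+04·0.198 = 0 + j5748 Ω
  C: Z = 1/(jωC) = -j/(ω·C) = 0 - j1559 Ω
Step 3 — Parallel combination: 1/Z_total = 1/R + 1/L + 1/C; Z_total = 13.5 - j0.08521 Ω = 13.5∠-0.4° Ω.
Step 4 — Power factor: PF = cos(φ) = Re(Z)/|Z| = 13.5/13.5 = 1.
Step 5 — Type: Im(Z) = -0.08521 ⇒ leading (phase φ = -0.4°).

PF = 1 (leading, φ = -0.4°)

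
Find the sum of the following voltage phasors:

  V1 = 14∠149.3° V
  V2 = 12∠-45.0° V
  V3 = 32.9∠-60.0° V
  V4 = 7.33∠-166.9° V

Step 1 — Convert each phasor to rectangular form:
  V1 = 14·(cos(149.3°) + j·sin(149.3°)) = -12.04 + j7.148 V
  V2 = 12·(cos(-45.0°) + j·sin(-45.0°)) = 8.485 - j8.485 V
  V3 = 32.9·(cos(-60.0°) + j·sin(-60.0°)) = 16.45 - j28.49 V
  V4 = 7.33·(cos(-166.9°) + j·sin(-166.9°)) = -7.139 - j1.661 V
Step 2 — Sum components: V_total = 5.758 - j31.49 V.
Step 3 — Convert to polar: |V_total| = 32.01 V, ∠V_total = -79.6°.

V_total = 32.01∠-79.6° V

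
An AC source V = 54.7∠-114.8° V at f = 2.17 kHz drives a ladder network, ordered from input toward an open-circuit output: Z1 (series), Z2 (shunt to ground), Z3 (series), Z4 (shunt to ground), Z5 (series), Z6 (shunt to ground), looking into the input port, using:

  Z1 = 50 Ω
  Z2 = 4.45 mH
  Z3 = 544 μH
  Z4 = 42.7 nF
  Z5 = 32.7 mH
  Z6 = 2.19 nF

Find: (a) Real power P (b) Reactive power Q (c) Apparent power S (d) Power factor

Step 1 — Angular frequency: ω = 2π·f = 2π·2170 = 1.363e+04 rad/s.
Step 2 — Component impedances:
  Z1: Z = R = 50 Ω
  Z2: Z = jωL = j·1.363e+04·0.00445 = 0 + j60.67 Ω
  Z3: Z = jωL = j·1.363e+04·0.000544 = 0 + j7.417 Ω
  Z4: Z = 1/(jωC) = -j/(ω·C) = 0 - j1718 Ω
  Z5: Z = jωL = j·1.363e+04·0.0327 = 0 + j445.8 Ω
  Z6: Z = 1/(jωC) = -j/(ω·C) = 0 - j3.349e+04 Ω
Step 3 — Ladder network (open output): work backward from the far end, alternating series and parallel combinations. Z_in = 50 + j63.03 Ω = 80.45∠51.6° Ω.
Step 4 — Source phasor: V = 54.7∠-114.8° V = -22.94 - j49.66 V.
Step 5 — Current: I = V / Z = -0.6608 - j0.1602 A = 0.6799∠-166.4° A.
Step 6 — Complex power: S = V·I* = 23.11 + j29.14 VA.
Step 7 — Real power: P = Re(S) = 23.11 W.
Step 8 — Reactive power: Q = Im(S) = 29.14 VAR.
Step 9 — Apparent power: |S| = 37.19 VA.
Step 10 — Power factor: PF = P/|S| = 0.6215 (lagging).

(a) P = 23.11 W  (b) Q = 29.14 VAR  (c) S = 37.19 VA  (d) PF = 0.6215 (lagging)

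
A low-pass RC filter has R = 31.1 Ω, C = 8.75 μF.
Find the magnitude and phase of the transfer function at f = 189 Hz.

Step 1 — Angular frequency: ω = 2π·189 = 1188 rad/s.
Step 2 — Transfer function: H(jω) = 1/(1 + jωRC).
Step 3 — Denominator: 1 + jωRC = 1 + j·1188·31.1·8.75e-06 = 1 + j0.3232.
Step 4 — H = 0.9054 - j0.2926.
Step 5 — Magnitude: |H| = 0.9515 (-0.4 dB); phase: φ = -17.9°.

|H| = 0.9515 (-0.4 dB), φ = -17.9°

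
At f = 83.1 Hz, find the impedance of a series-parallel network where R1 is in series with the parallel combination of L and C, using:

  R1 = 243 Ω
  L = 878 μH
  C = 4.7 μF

Step 1 — Angular frequency: ω = 2π·f = 2π·83.1 = 522.1 rad/s.
Step 2 — Component impedances:
  R1: Z = R = 243 Ω
  L: Z = jωL = j·522.1·0.000878 = 0 + j0.4584 Ω
  C: Z = 1/(jωC) = -j/(ω·C) = 0 - j407.5 Ω
Step 3 — Parallel branch: L || C = 1/(1/L + 1/C) = 0 + j0.4589 Ω.
Step 4 — Series with R1: Z_total = R1 + (L || C) = 243 + j0.4589 Ω = 243∠0.1° Ω.

Z = 243 + j0.4589 Ω = 243∠0.1° Ω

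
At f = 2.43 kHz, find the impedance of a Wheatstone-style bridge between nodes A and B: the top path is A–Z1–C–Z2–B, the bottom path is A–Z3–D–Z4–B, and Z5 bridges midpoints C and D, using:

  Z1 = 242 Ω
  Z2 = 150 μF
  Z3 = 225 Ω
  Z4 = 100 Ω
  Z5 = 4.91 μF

Step 1 — Angular frequency: ω = 2π·f = 2π·2430 = 1.527e+04 rad/s.
Step 2 — Component impedances:
  Z1: Z = R = 242 Ω
  Z2: Z = 1/(jωC) = -j/(ω·C) = 0 - j0.4366 Ω
  Z3: Z = R = 225 Ω
  Z4: Z = R = 100 Ω
  Z5: Z = 1/(jωC) = -j/(ω·C) = 0 - j13.34 Ω
Step 3 — Bridge requires nodal analysis (the Z5 bridge couples midpoints C and D, so the two paths cannot be reduced to a simple series/parallel combination). Setting node B to ground and injecting 1 A at node A, the 3-node admittance system at A, C, D solves to V_A = Z_AB = 117.2 - j3.915 Ω = 117.3∠-1.9° Ω.

Z = 117.2 - j3.915 Ω = 117.3∠-1.9° Ω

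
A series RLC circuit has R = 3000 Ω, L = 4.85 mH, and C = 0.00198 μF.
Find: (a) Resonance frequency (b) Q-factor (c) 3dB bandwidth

Step 1 — Resonance condition Im(Z)=0 gives ω₀ = 1/√(LC).
Step 2 — ω₀ = 1/√(0.00485·1.98e-09) = 3.227e+05 rad/s.
Step 3 — f₀ = ω₀/(2π) = 5.136e+04 Hz.
Step 4 — Series Q: Q = ω₀L/R = 3.227e+05·0.00485/3000 = 0.5217.
Step 5 — 3dB bandwidth: Δω = ω₀/Q = 6.186e+05 rad/s; BW = Δω/(2π) = 9.845e+04 Hz.

(a) f₀ = 5.136e+04 Hz  (b) Q = 0.5217  (c) BW = 9.845e+04 Hz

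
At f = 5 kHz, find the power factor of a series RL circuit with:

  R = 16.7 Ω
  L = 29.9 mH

Step 1 — Angular frequency: ω = 2π·f = 2π·5000 = 3.142e+04 rad/s.
Step 2 — Component impedances:
  R: Z = R = 16.7 Ω
  L: Z = jωL = j·3.142e+04·0.0299 = 0 + j939.3 Ω
Step 3 — Series combination: Z_total = R + L = 16.7 + j939.3 Ω = 939.5∠89.0° Ω.
Step 4 — Power factor: PF = cos(φ) = Re(Z)/|Z| = 16.7/939.5 = 0.01778.
Step 5 — Type: Im(Z) = 939.3 ⇒ lagging (phase φ = 89.0°).

PF = 0.01778 (lagging, φ = 89.0°)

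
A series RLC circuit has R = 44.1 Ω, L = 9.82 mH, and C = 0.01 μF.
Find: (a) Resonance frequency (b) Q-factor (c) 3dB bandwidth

Step 1 — Resonance condition Im(Z)=0 gives ω₀ = 1/√(LC).
Step 2 — ω₀ = 1/√(0.00982·1e-08) = 1.009e+05 rad/s.
Step 3 — f₀ = ω₀/(2π) = 1.606e+04 Hz.
Step 4 — Series Q: Q = ω₀L/R = 1.009e+05·0.00982/44.1 = 22.47.
Step 5 — 3dB bandwidth: Δω = ω₀/Q = 4491 rad/s; BW = Δω/(2π) = 714.7 Hz.

(a) f₀ = 1.606e+04 Hz  (b) Q = 22.47  (c) BW = 714.7 Hz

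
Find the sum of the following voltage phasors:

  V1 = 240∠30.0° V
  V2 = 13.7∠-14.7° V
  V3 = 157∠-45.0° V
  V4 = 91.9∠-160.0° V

Step 1 — Convert each phasor to rectangular form:
  V1 = 240·(cos(30.0°) + j·sin(30.0°)) = 207.8 + j120 V
  V2 = 13.7·(cos(-14.7°) + j·sin(-14.7°)) = 13.25 - j3.476 V
  V3 = 157·(cos(-45.0°) + j·sin(-45.0°)) = 111 - j111 V
  V4 = 91.9·(cos(-160.0°) + j·sin(-160.0°)) = -86.36 - j31.43 V
Step 2 — Sum components: V_total = 245.8 - j25.92 V.
Step 3 — Convert to polar: |V_total| = 247.1 V, ∠V_total = -6.0°.

V_total = 247.1∠-6.0° V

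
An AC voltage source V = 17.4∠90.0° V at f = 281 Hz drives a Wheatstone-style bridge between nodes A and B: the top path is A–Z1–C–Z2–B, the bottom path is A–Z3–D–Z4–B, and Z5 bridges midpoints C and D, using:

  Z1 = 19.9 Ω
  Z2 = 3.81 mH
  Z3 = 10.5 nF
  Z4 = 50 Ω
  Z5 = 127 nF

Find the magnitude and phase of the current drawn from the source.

Step 1 — Angular frequency: ω = 2π·f = 2π·281 = 1766 rad/s.
Step 2 — Component impedances:
  Z1: Z = R = 19.9 Ω
  Z2: Z = jωL = j·1766·0.00381 = 0 + j6.727 Ω
  Z3: Z = 1/(jωC) = -j/(ω·C) = 0 - j5.394e+04 Ω
  Z4: Z = R = 50 Ω
  Z5: Z = 1/(jωC) = -j/(ω·C) = 0 - j4460 Ω
Step 3 — Bridge requires nodal analysis (the Z5 bridge couples midpoints C and D, so the two paths cannot be reduced to a simple series/parallel combination). Setting node B to ground and injecting 1 A at node A, the 3-node admittance system at A, C, D solves to V_A = Z_AB = 19.91 + j6.73 Ω = 21.01∠18.7° Ω.
Step 4 — Source phasor: V = 17.4∠90.0° V = 0 + j17.4 V.
Step 5 — Ohm's law: I = V / Z_total = (0 + j17.4) / (19.91 + j6.73) = 0.2652 + j0.7845 A.
Step 6 — Convert to polar: |I| = 0.8281 A, ∠I = 71.3°.

I = 0.8281∠71.3° A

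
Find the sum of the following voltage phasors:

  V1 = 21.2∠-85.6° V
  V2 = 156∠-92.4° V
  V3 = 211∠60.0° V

Step 1 — Convert each phasor to rectangular form:
  V1 = 21.2·(cos(-85.6°) + j·sin(-85.6°)) = 1.626 - j21.14 V
  V2 = 156·(cos(-92.4°) + j·sin(-92.4°)) = -6.533 - j155.9 V
  V3 = 211·(cos(60.0°) + j·sin(60.0°)) = 105.5 + j182.7 V
Step 2 — Sum components: V_total = 100.6 + j5.731 V.
Step 3 — Convert to polar: |V_total| = 100.8 V, ∠V_total = 3.3°.

V_total = 100.8∠3.3° V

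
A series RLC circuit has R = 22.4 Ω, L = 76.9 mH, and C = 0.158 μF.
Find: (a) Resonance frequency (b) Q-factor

Step 1 — Resonance condition Im(Z)=0 gives ω₀ = 1/√(LC).
Step 2 — ω₀ = 1/√(0.0769·1.58e-07) = 9072 rad/s.
Step 3 — f₀ = ω₀/(2π) = 1444 Hz.
Step 4 — Series Q: Q = ω₀L/R = 9072·0.0769/22.4 = 31.14.

(a) f₀ = 1444 Hz  (b) Q = 31.14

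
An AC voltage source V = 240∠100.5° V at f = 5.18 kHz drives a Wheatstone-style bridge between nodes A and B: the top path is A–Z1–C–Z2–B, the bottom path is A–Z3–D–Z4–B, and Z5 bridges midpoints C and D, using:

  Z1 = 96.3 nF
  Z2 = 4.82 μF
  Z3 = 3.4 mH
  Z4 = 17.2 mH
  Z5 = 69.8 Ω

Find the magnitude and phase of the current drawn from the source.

Step 1 — Angular frequency: ω = 2π·f = 2π·5180 = 3.255e+04 rad/s.
Step 2 — Component impedances:
  Z1: Z = 1/(jωC) = -j/(ω·C) = 0 - j319.1 Ω
  Z2: Z = 1/(jωC) = -j/(ω·C) = 0 - j6.374 Ω
  Z3: Z = jωL = j·3.255e+04·0.0034 = 0 + j110.7 Ω
  Z4: Z = jωL = j·3.255e+04·0.0172 = 0 + j559.8 Ω
  Z5: Z = R = 69.8 Ω
Step 3 — Bridge requires nodal analysis (the Z5 bridge couples midpoints C and D, so the two paths cannot be reduced to a simple series/parallel combination). Setting node B to ground and injecting 1 A at node A, the 3-node admittance system at A, C, D solves to V_A = Z_AB = 159.1 + j129.7 Ω = 205.3∠39.2° Ω.
Step 4 — Source phasor: V = 240∠100.5° V = -43.74 + j236 V.
Step 5 — Ohm's law: I = V / Z_total = (-43.74 + j236) / (159.1 + j129.7) = 0.5611 + j1.025 A.
Step 6 — Convert to polar: |I| = 1.169 A, ∠I = 61.3°.

I = 1.169∠61.3° A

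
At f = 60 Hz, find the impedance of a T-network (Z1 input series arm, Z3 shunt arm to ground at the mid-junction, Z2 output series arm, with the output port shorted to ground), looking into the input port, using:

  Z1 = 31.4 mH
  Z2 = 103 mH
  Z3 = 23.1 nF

Step 1 — Angular frequency: ω = 2π·f = 2π·60 = 377 rad/s.
Step 2 — Component impedances:
  Z1: Z = jωL = j·377·0.0314 = 0 + j11.84 Ω
  Z2: Z = jωL = j·377·0.103 = 0 + j38.83 Ω
  Z3: Z = 1/(jωC) = -j/(ω·C) = 0 - j1.148e+05 Ω
Step 3 — With the output port shorted to ground, the output series arm Z2 runs from the junction to ground; the shunt arm Z3 also runs from the junction to ground. They appear in parallel: Z3 || Z2 = 0 + j38.84 Ω.
Step 4 — Series with input arm Z1: Z_in = Z1 + (Z3 || Z2) = 0 + j50.68 Ω = 50.68∠90.0° Ω.

Z = 0 + j50.68 Ω = 50.68∠90.0° Ω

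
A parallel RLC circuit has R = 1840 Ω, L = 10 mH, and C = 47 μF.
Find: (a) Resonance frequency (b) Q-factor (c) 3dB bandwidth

Step 1 — Resonance: ω₀ = 1/√(LC) = 1/√(0.01·4.7e-05) = 1459 rad/s.
Step 2 — f₀ = ω₀/(2π) = 232.2 Hz.
Step 3 — Parallel Q: Q = R/(ω₀L) = 1840/(1459·0.01) = 126.1.
Step 4 — Bandwidth: Δω = ω₀/Q = 11.56 rad/s; BW = Δω/(2π) = 1.84 Hz.

(a) f₀ = 232.2 Hz  (b) Q = 126.1  (c) BW = 1.84 Hz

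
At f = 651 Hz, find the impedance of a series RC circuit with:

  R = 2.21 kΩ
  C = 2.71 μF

Step 1 — Angular frequency: ω = 2π·f = 2π·651 = 4090 rad/s.
Step 2 — Component impedances:
  R: Z = R = 2210 Ω
  C: Z = 1/(jωC) = -j/(ω·C) = 0 - j90.21 Ω
Step 3 — Series combination: Z_total = R + C = 2210 - j90.21 Ω = 2212∠-2.3° Ω.

Z = 2210 - j90.21 Ω = 2212∠-2.3° Ω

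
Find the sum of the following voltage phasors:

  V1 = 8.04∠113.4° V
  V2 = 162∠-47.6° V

Step 1 — Convert each phasor to rectangular form:
  V1 = 8.04·(cos(113.4°) + j·sin(113.4°)) = -3.193 + j7.379 V
  V2 = 162·(cos(-47.6°) + j·sin(-47.6°)) = 109.2 - j119.6 V
Step 2 — Sum components: V_total = 106 - j112.3 V.
Step 3 — Convert to polar: |V_total| = 154.4 V, ∠V_total = -46.6°.

V_total = 154.4∠-46.6° V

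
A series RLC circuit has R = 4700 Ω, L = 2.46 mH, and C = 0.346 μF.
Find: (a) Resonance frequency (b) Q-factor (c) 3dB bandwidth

Step 1 — Resonance condition Im(Z)=0 gives ω₀ = 1/√(LC).
Step 2 — ω₀ = 1/√(0.00246·3.46e-07) = 3.428e+04 rad/s.
Step 3 — f₀ = ω₀/(2π) = 5455 Hz.
Step 4 — Series Q: Q = ω₀L/R = 3.428e+04·0.00246/4700 = 0.01794.
Step 5 — 3dB bandwidth: Δω = ω₀/Q = 1.911e+06 rad/s; BW = Δω/(2π) = 3.041e+05 Hz.

(a) f₀ = 5455 Hz  (b) Q = 0.01794  (c) BW = 3.041e+05 Hz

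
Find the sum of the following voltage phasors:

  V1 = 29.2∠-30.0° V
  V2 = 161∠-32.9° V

Step 1 — Convert each phasor to rectangular form:
  V1 = 29.2·(cos(-30.0°) + j·sin(-30.0°)) = 25.29 - j14.6 V
  V2 = 161·(cos(-32.9°) + j·sin(-32.9°)) = 135.2 - j87.45 V
Step 2 — Sum components: V_total = 160.5 - j102.1 V.
Step 3 — Convert to polar: |V_total| = 190.2 V, ∠V_total = -32.5°.

V_total = 190.2∠-32.5° V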